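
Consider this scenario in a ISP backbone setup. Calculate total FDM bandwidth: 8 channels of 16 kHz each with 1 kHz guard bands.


Given: 8 channels, 16 kHz each, guard = 1 kHz
Channel bandwidth = 8 * 16 = 128 kHz
Guard bands = 7 gaps * 1 kHz = 7 kHz
Total = 128 + 7 = 135 kHz

135


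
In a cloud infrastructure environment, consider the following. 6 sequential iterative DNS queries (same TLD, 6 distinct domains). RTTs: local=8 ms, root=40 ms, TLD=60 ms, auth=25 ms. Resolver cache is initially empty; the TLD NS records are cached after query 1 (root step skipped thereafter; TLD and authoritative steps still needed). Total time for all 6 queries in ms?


Lookup 1 (cold cache): local + root + TLD + auth = 8 + 40 + 60 + 25 = 133 ms
Lookups 2..6 (TLD NS cached -> skip root; new domain -> still ask TLD and auth): local + TLD + auth = 8 + 60 + 25 = 93 ms each
Remaining 5 lookups: 5 * 93 = 465 ms
Total = 133 + 465 = 598 ms

598


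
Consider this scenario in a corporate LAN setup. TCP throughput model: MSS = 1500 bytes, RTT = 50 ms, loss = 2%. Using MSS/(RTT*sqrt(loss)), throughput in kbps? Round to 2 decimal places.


Given: MSS = 1500 bytes, RTT = 50 ms, loss = 2%
RTT in seconds = 50 / 1000 = 0.05
Loss rate = 2% = 0.02
sqrt(loss) = sqrt(0.02) = 0.141421356237
Throughput (bytes/s) = 1500 / (0.05 * 0.141421356237) = 212132.0344
Throughput (kbps) = 212132.0344 * 8 / 1000 = 1697.056275 -> 1697.06 kbps (2 dp)

1697.06


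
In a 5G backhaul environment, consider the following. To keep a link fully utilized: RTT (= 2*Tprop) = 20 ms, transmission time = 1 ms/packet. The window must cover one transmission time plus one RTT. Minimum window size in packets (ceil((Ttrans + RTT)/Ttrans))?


Given: Ttrans = 1 ms, RTT = 20 ms (= 2 * Tprop, Tprop = 10 ms)
Time until first ACK returns = Ttrans + RTT = 1 + 20 = 21 ms
Need W * Ttrans >= Ttrans + RTT  ->  W >= (Ttrans + RTT) / Ttrans
(Ttrans + RTT) / Ttrans = 21 / 1 = 21
W_min = ceil(21) = 21

21


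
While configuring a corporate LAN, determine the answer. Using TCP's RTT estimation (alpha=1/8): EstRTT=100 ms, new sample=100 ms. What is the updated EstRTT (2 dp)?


Given: EstRTT = 100 ms, SampleRTT = 100 ms, alpha = 1/8
New EstRTT = (1 - alpha) * EstRTT + alpha * SampleRTT
(7/8) * 100 = 87.5
(1/8) * 100 = 12.5
New EstRTT = 87.5 + 12.5 = 100 ms -> 100.00 ms (2 dp)

100.00


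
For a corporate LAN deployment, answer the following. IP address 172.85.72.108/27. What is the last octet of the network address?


Given: IP = 172.85.72.108, prefix = /27
Subnet mask = 255.255.255.224
Last octet of IP: 108
Last octet of mask: 224
Network last octet = 108 AND 224 = 96

96


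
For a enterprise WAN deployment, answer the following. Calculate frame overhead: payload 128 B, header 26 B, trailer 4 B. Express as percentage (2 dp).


Given: payload = 128 B, header = 26 B, trailer = 4 B
Overhead bytes = header + trailer = 26 + 4 = 30
Total frame = payload + overhead = 128 + 30 = 158
Overhead % = 30 / 158 * 100 = 18.9873% -> 18.99% (2 dp)

18.99


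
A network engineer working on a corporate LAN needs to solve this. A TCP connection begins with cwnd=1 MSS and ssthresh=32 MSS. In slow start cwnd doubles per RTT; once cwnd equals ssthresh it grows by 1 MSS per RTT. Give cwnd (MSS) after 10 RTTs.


RTT 0: cwnd = 1 MSS (initial)
RTT 1: cwnd = 2 MSS (slow start, doubled)
RTT 2: cwnd = 4 MSS (slow start, doubled)
RTT 3: cwnd = 8 MSS (slow start, doubled)
RTT 4: cwnd = 16 MSS (slow start, doubled)
RTT 5: cwnd = 32 MSS (slow start, doubled)
RTT 6: cwnd = 33 MSS (congestion avoidance, +1)
RTT 7: cwnd = 34 MSS (congestion avoidance, +1)
RTT 8: cwnd = 35 MSS (congestion avoidance, +1)
RTT 9: cwnd = 36 MSS (congestion avoidance, +1)
RTT 10: cwnd = 37 MSS (congestion avoidance, +1)

37


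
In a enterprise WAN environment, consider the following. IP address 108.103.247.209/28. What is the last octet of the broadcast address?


Given: IP = 108.103.247.209, prefix = /28
Host bits = 32 - 28 = 4
Network last octet = 209 AND mask = 208
Host part size = 2^4 - 1 = 15
Broadcast last octet = 208 OR 15 = 223

223


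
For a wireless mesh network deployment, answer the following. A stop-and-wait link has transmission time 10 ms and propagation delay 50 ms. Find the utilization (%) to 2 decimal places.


Given: Ttrans = 10 ms, Tprop = 50 ms
RTT = 2 * Tprop = 2 * 50 = 100 ms
U = Ttrans / (Ttrans + RTT)
U = 10 / (10 + 100)
U = 10 / 110 = 0.090909
U% = 9.09%

9.09


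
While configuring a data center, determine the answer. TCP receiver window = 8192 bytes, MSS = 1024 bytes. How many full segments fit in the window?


Given: RWND = 8192 bytes, MSS = 1024 bytes
Full segments = floor(RWND / MSS)
Full segments = floor(8192 / 1024)
Full segments = floor(8.0) = 8

8


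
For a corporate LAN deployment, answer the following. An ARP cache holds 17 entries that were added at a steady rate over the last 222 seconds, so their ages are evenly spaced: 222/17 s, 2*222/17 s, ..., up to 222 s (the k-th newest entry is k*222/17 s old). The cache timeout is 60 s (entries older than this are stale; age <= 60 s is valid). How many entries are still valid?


Ages are k * 222/17 s for k = 1..17 (spacing = 13.0588 s).
Entry k is valid iff k * 222/17 <= 60 iff k <= 17 * 60 / 222 = 4.5946
n_valid = floor(4.5946) = 4
(n_stale = 17 - 4 = 13)

4


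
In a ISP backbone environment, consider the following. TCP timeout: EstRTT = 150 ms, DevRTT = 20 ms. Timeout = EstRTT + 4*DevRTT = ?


Given: EstRTT = 150 ms, DevRTT = 20 ms
Timeout = EstRTT + 4 * DevRTT
4 * DevRTT = 4 * 20 = 80
Timeout = 150 + 80 = 230 ms

230


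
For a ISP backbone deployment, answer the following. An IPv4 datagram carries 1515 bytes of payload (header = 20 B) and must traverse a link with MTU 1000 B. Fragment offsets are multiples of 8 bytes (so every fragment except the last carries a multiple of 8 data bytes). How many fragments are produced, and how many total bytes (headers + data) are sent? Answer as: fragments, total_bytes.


Max data per non-final fragment = floor((MTU - header)/8)*8 = floor((1000 - 20)/8)*8 = floor(980/8)*8 = 976 B
Final fragment needs no 8-byte alignment: it can carry up to MTU - header = 980 B
Non-final fragments needed = ceil((payload - 980) / 976) = ceil(535/976) = ceil(0.5482) = 1
Number of fragments = 1 + 1 = 2
Fragment sizes (data): 1 * 976 B + 539 B (last, 539 <= 980 OK)
Total bytes sent = payload + n_frags * header = 1515 + 2*20 = 1515 + 40 = 1555 B

2, 1555


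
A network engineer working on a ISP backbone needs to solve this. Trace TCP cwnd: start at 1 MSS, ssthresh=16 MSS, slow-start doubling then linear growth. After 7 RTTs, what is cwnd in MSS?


RTT 0: cwnd = 1 MSS (initial)
RTT 1: cwnd = 2 MSS (slow start, doubled)
RTT 2: cwnd = 4 MSS (slow start, doubled)
RTT 3: cwnd = 8 MSS (slow start, doubled)
RTT 4: cwnd = 16 MSS (slow start, doubled)
RTT 5: cwnd = 17 MSS (congestion avoidance, +1)
RTT 6: cwnd = 18 MSS (congestion avoidance, +1)
RTT 7: cwnd = 19 MSS (congestion avoidance, +1)

19


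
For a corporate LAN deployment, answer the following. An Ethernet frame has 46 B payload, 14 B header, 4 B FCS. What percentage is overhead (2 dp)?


Given: payload = 46 B, header = 14 B, trailer = 4 B
Overhead bytes = header + trailer = 14 + 4 = 18
Total frame = payload + overhead = 46 + 18 = 64
Overhead % = 18 / 64 * 100 = 28.1250% -> 28.13% (2 dp)

28.13


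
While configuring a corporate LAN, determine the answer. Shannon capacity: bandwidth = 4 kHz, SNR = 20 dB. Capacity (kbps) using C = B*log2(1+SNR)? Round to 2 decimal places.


Given: B = 4 kHz, SNR = 20 dB
SNR linear = 10^(20/10) = 100
1 + SNR = 101
log2(101) = 6.6582114828
C = 4 * 1000 * 6.6582114828 = 26632.8459 bps
C = 26.632846 kbps -> 26.63 kbps (2 dp)

26.63


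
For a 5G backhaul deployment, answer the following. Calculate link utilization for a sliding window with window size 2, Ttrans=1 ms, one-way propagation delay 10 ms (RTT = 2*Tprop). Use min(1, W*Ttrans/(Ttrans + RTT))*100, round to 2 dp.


Given: W = 2, Ttrans = 1 ms, RTT = 20 ms (= 2 * Tprop, Tprop = 10 ms)
Cycle time = Ttrans + RTT = 1 + 20 = 21 ms (first packet sent until its ACK returns)
W * Ttrans = 2 * 1 = 2 ms of sending per cycle
W * Ttrans / (Ttrans + RTT) = 2 / 21 = 0.095238
U = min(1, 0.095238) = 0.095238
U% = 9.52%

9.52


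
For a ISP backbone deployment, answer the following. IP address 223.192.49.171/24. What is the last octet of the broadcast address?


Given: IP = 223.192.49.171, prefix = /24
Host bits = 32 - 24 = 8
Network last octet = 171 AND mask = 0
Host part size = 2^8 - 1 = 255
Broadcast last octet = 0 OR 255 = 255

255


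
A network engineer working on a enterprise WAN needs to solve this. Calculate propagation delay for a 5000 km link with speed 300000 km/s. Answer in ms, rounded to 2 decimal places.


Given: distance = 5000 km, speed = 300000 km/s
Delay = distance / speed = 5000 / 300000 seconds
Delay in ms = 5000 * 1000 / 300000
Delay = 16.6667 ms
Rounded to 2 dp = 16.67 ms

16.67


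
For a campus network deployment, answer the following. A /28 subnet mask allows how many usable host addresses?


Given: subnet mask /28
Host bits = 32 - 28 = 4
Total addresses = 2^4 = 16
Usable hosts = 16 - 2 (network + broadcast) = 14

14


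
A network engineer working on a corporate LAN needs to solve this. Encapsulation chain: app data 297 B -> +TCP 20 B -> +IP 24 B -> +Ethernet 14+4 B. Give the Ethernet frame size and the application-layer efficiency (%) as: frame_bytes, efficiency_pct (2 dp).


TCP segment = 297 + 20 = 317 B
IP packet = 317 + 24 = 341 B
Ethernet frame = 341 + 14 + 4 = 359 B
Efficiency = app / frame = 297 / 359 = 0.827298 = 82.7298% -> 82.73% (2 dp)

359, 82.73


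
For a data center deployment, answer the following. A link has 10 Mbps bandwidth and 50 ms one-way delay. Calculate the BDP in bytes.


Given: bandwidth = 10 Mbps, delay = 50 ms
BDP in bits = 10 * 10^6 * 50 / 1000
BDP in bits = 500000
BDP in bytes = 500000 / 8 = 62500

62500


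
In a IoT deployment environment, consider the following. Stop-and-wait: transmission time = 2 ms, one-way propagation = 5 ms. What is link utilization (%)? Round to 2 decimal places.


Given: Ttrans = 2 ms, Tprop = 5 ms
RTT = 2 * Tprop = 2 * 5 = 10 ms
U = Ttrans / (Ttrans + RTT)
U = 2 / (2 + 10)
U = 2 / 12 = 0.166667
U% = 16.67%

16.67


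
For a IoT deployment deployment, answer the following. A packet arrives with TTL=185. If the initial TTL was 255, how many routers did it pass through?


Given: initial TTL = 255, received TTL = 185
Hops = initial TTL - received TTL
Hops = 255 - 185 = 70

70


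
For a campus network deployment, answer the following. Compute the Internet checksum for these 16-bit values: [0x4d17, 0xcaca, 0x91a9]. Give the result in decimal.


Given words: [0x4d17, 0xcaca, 0x91a9]
Step 1: Sum all words
Raw sum = 19735 + 51914 + 37289 = 108938
Step 2: Fold carry: (43402 + 1) = 43403
One's complement = ~43403 & 0xFFFF = 22132

22132


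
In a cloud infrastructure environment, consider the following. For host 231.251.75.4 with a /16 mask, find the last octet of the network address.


Given: IP = 231.251.75.4, prefix = /16
Subnet mask = 255.255.0.0
Last octet of IP: 4
Last octet of mask: 0
Network last octet = 4 AND 0 = 0

0


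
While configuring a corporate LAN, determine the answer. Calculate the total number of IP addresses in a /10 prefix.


Given: CIDR prefix /10
Host bits = 32 - 10 = 22
Total addresses = 2^22 = 4194304

4194304


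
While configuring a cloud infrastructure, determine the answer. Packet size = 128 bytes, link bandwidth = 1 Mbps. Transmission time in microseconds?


Given: packet = 128 bytes, bandwidth = 1 Mbps
Packet in bits = 128 * 8 = 1024 bits
Bandwidth = 1 * 10^6 = 1000000 bps
Time = 1024 / 1000000 seconds
Time in us = 1024 * 10^6 / 1000000 = 1024

1024


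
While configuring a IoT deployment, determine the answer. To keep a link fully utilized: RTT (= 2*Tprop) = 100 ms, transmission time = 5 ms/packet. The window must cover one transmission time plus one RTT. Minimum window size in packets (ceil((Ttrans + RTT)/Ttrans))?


Given: Ttrans = 5 ms, RTT = 100 ms (= 2 * Tprop, Tprop = 50 ms)
Time until first ACK returns = Ttrans + RTT = 5 + 100 = 105 ms
Need W * Ttrans >= Ttrans + RTT  ->  W >= (Ttrans + RTT) / Ttrans
(Ttrans + RTT) / Ttrans = 105 / 5 = 21
W_min = ceil(21) = 21

21


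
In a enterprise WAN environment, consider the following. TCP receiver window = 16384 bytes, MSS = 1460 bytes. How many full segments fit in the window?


Given: RWND = 16384 bytes, MSS = 1460 bytes
Full segments = floor(RWND / MSS)
Full segments = floor(16384 / 1460)
Full segments = floor(11.2219) = 11

11


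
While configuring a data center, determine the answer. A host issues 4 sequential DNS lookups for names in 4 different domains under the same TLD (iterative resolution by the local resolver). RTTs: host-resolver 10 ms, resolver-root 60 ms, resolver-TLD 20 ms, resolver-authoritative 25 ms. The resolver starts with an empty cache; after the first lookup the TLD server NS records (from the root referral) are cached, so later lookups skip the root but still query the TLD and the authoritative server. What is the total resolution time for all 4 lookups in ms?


Lookup 1 (cold cache): local + root + TLD + auth = 10 + 60 + 20 + 25 = 115 ms
Lookups 2..4 (TLD NS cached -> skip root; new domain -> still ask TLD and auth): local + TLD + auth = 10 + 20 + 25 = 55 ms each
Remaining 3 lookups: 3 * 55 = 165 ms
Total = 115 + 165 = 280 ms

280


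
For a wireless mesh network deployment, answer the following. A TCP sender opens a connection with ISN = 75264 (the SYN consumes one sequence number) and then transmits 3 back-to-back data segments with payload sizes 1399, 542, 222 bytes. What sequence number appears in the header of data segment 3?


The SYN occupies sequence number ISN = 75264, so the first data byte is ISN + 1 = 75265.
SEQ of data segment i = (ISN + 1) + sum of payload sizes of segments 1..i-1.
Segment 1: SEQ = 75265, payload = 1399 bytes
Segment 2: SEQ = 76664, payload = 542 bytes
Segment 3: SEQ = 77206, payload = 222 bytes
SEQ of segment 3 = 75265 + 1399 + 542 = 77206

77206


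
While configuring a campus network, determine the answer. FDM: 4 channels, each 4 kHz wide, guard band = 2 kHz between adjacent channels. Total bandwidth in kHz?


Given: 4 channels, 4 kHz each, guard = 2 kHz
Channel bandwidth = 4 * 4 = 16 kHz
Guard bands = 3 gaps * 2 kHz = 6 kHz
Total = 16 + 6 = 22 kHz

22


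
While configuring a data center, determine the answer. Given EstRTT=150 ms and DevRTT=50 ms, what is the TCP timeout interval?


Given: EstRTT = 150 ms, DevRTT = 50 ms
Timeout = EstRTT + 4 * DevRTT
4 * DevRTT = 4 * 50 = 200
Timeout = 150 + 200 = 350 ms

350


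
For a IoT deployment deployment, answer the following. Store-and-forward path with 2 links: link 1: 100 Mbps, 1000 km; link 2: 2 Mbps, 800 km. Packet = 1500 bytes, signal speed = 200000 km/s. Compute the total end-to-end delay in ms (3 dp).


Packet = 1500 bytes = 12000 bits. Store-and-forward: sum (t_trans + t_prop) per link.
Link 1: t_trans = 12000/(100*10^6) s = 0.1200 ms; t_prop = 1000/200000 s = 5.0000 ms; subtotal = 5.1200 ms
Link 2: t_trans = 12000/(2*10^6) s = 6.0000 ms; t_prop = 800/200000 s = 4.0000 ms; subtotal = 10.0000 ms
End-to-end = 5.1200 + 10.0000 = 15.1200 ms -> 15.120 ms (3 dp)

15.120


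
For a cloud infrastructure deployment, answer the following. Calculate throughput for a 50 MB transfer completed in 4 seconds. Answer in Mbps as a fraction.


Given: file = 50 MB, time = 4 s
File in Mb = 50 * 8 = 400 Mb
Throughput = 400 / 4 Mbps
Throughput = 100 Mbps

100


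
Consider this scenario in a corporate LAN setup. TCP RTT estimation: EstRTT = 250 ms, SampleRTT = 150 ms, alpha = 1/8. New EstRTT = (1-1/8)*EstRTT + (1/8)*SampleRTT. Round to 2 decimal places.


Given: EstRTT = 250 ms, SampleRTT = 150 ms, alpha = 1/8
New EstRTT = (1 - alpha) * EstRTT + alpha * SampleRTT
(7/8) * 250 = 218.75
(1/8) * 150 = 18.75
New EstRTT = 218.75 + 18.75 = 237.5 ms -> 237.50 ms (2 dp)

237.50


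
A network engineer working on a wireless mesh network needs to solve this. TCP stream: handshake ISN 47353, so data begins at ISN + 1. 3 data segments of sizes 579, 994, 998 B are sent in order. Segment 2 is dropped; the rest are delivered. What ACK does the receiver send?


SYN uses sequence number 47353; first data byte = ISN + 1 = 47354.
Segment 1: SEQ = 47354, len = 579 B, covers [47354, 47932]
Segment 2: SEQ = 47933, len = 994 B, covers [47933, 48926] [LOST]
Segment 3: SEQ = 48927, len = 998 B, covers [48927, 49924]
In-order data received: bytes [47354, 47932] (segments 1..1).
Segment 2 missing -> gap begins at byte 47933; later segments buffered out of order.
Cumulative ACK = next expected in-order byte = 47354 + 579 = 47933

47933


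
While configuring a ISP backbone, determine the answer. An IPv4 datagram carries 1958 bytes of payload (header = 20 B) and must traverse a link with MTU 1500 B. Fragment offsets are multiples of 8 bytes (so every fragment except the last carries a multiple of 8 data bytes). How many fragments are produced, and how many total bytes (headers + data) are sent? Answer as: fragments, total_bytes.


Max data per non-final fragment = floor((MTU - header)/8)*8 = floor((1500 - 20)/8)*8 = floor(1480/8)*8 = 1480 B
Final fragment needs no 8-byte alignment: it can carry up to MTU - header = 1480 B
Non-final fragments needed = ceil((payload - 1480) / 1480) = ceil(478/1480) = ceil(0.3230) = 1
Number of fragments = 1 + 1 = 2
Fragment sizes (data): 1 * 1480 B + 478 B (last, 478 <= 1480 OK)
Total bytes sent = payload + n_frags * header = 1958 + 2*20 = 1958 + 40 = 1998 B

2, 1998


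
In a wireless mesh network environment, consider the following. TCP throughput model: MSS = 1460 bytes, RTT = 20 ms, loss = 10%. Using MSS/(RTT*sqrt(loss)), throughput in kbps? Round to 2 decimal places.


Given: MSS = 1460 bytes, RTT = 20 ms, loss = 10%
RTT in seconds = 20 / 1000 = 0.02
Loss rate = 10% = 0.1
sqrt(loss) = sqrt(0.1) = 0.316227766017
Throughput (bytes/s) = 1460 / (0.02 * 0.316227766017) = 230846.2692
Throughput (kbps) = 230846.2692 * 8 / 1000 = 1846.770154 -> 1846.77 kbps (2 dp)

1846.77


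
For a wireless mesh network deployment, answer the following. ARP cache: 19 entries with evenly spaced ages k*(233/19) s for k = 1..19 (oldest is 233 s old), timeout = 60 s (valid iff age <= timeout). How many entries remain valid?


Ages are k * 233/19 s for k = 1..19 (spacing = 12.2632 s).
Entry k is valid iff k * 233/19 <= 60 iff k <= 19 * 60 / 233 = 4.8927
n_valid = floor(4.8927) = 4
(n_stale = 19 - 4 = 15)

4


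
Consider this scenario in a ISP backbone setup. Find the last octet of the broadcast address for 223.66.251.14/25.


Given: IP = 223.66.251.14, prefix = /25
Host bits = 32 - 25 = 7
Network last octet = 14 AND mask = 0
Host part size = 2^7 - 1 = 127
Broadcast last octet = 0 OR 127 = 127

127


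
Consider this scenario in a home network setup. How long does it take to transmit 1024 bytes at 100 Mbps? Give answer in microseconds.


Given: packet = 1024 bytes, bandwidth = 100 Mbps
Packet in bits = 1024 * 8 = 8192 bits
Bandwidth = 100 * 10^6 = 100000000 bps
Time = 8192 / 100000000 seconds
Time in us = 8192 * 10^6 / 100000000 = 81.92

81.92


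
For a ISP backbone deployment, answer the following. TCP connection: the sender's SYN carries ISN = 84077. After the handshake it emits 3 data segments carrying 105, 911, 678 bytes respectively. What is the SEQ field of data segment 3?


The SYN occupies sequence number ISN = 84077, so the first data byte is ISN + 1 = 84078.
SEQ of data segment i = (ISN + 1) + sum of payload sizes of segments 1..i-1.
Segment 1: SEQ = 84078, payload = 105 bytes
Segment 2: SEQ = 84183, payload = 911 bytes
Segment 3: SEQ = 85094, payload = 678 bytes
SEQ of segment 3 = 84078 + 105 + 911 = 85094

85094


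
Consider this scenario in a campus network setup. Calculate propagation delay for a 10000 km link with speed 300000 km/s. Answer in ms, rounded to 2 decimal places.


Given: distance = 10000 km, speed = 300000 km/s
Delay = distance / speed = 10000 / 300000 seconds
Delay in ms = 10000 * 1000 / 300000
Delay = 33.3333 ms
Rounded to 2 dp = 33.33 ms

33.33


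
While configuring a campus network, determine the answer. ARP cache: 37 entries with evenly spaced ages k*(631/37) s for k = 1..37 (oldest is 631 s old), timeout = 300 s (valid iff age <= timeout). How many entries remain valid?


Ages are k * 631/37 s for k = 1..37 (spacing = 17.0541 s).
Entry k is valid iff k * 631/37 <= 300 iff k <= 37 * 300 / 631 = 17.5911
n_valid = floor(17.5911) = 17
(n_stale = 37 - 17 = 20)

17


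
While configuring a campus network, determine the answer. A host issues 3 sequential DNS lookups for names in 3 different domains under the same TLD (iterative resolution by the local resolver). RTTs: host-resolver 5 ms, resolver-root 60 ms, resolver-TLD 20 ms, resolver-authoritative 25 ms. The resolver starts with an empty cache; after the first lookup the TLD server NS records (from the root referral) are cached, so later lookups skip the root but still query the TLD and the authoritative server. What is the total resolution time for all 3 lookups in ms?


Lookup 1 (cold cache): local + root + TLD + auth = 5 + 60 + 20 + 25 = 110 ms
Lookups 2..3 (TLD NS cached -> skip root; new domain -> still ask TLD and auth): local + TLD + auth = 5 + 20 + 25 = 50 ms each
Remaining 2 lookups: 2 * 50 = 100 ms
Total = 110 + 100 = 210 ms

210


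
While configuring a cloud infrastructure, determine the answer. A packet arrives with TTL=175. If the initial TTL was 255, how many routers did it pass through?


Given: initial TTL = 255, received TTL = 175
Hops = initial TTL - received TTL
Hops = 255 - 175 = 80

80


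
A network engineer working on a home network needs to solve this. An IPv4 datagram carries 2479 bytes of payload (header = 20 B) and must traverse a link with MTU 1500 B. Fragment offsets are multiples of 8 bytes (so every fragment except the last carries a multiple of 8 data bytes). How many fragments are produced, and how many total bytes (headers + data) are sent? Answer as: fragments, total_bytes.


Max data per non-final fragment = floor((MTU - header)/8)*8 = floor((1500 - 20)/8)*8 = floor(1480/8)*8 = 1480 B
Final fragment needs no 8-byte alignment: it can carry up to MTU - header = 1480 B
Non-final fragments needed = ceil((payload - 1480) / 1480) = ceil(999/1480) = ceil(0.6750) = 1
Number of fragments = 1 + 1 = 2
Fragment sizes (data): 1 * 1480 B + 999 B (last, 999 <= 1480 OK)
Total bytes sent = payload + n_frags * header = 2479 + 2*20 = 2479 + 40 = 2519 B

2, 2519


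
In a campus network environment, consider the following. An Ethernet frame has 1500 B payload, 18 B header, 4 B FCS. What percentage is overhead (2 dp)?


Given: payload = 1500 B, header = 18 B, trailer = 4 B
Overhead bytes = header + trailer = 18 + 4 = 22
Total frame = payload + overhead = 1500 + 22 = 1522
Overhead % = 22 / 1522 * 100 = 1.4455% -> 1.45% (2 dp)

1.45


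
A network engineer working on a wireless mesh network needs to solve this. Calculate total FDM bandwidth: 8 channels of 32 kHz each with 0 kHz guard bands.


Given: 8 channels, 32 kHz each, guard = 0 kHz
Channel bandwidth = 8 * 32 = 256 kHz
Guard bands = 7 gaps * 0 kHz = 0 kHz
Total = 256 + 0 = 256 kHz

256


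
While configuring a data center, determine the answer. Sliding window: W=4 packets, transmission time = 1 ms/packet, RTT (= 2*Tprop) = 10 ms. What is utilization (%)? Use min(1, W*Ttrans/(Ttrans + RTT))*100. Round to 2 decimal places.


Given: W = 4, Ttrans = 1 ms, RTT = 10 ms (= 2 * Tprop, Tprop = 5 ms)
Cycle time = Ttrans + RTT = 1 + 10 = 11 ms (first packet sent until its ACK returns)
W * Ttrans = 4 * 1 = 4 ms of sending per cycle
W * Ttrans / (Ttrans + RTT) = 4 / 11 = 0.363636
U = min(1, 0.363636) = 0.363636
U% = 36.36%

36.36


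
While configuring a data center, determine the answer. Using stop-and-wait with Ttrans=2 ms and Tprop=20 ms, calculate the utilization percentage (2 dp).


Given: Ttrans = 2 ms, Tprop = 20 ms
RTT = 2 * Tprop = 2 * 20 = 40 ms
U = Ttrans / (Ttrans + RTT)
U = 2 / (2 + 40)
U = 2 / 42 = 0.047619
U% = 4.76%

4.76


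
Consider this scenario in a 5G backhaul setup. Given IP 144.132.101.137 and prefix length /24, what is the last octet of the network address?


Given: IP = 144.132.101.137, prefix = /24
Subnet mask = 255.255.255.0
Last octet of IP: 137
Last octet of mask: 0
Network last octet = 137 AND 0 = 0

0


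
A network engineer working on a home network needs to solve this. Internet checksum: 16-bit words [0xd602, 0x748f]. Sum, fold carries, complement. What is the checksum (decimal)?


Given words: [0xd602, 0x748f]
Step 1: Sum all words
Raw sum = 54786 + 29839 = 84625
Step 2: Fold carry: (19089 + 1) = 19090
One's complement = ~19090 & 0xFFFF = 46445

46445


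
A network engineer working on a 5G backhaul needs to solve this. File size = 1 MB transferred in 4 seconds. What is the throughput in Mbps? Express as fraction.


Given: file = 1 MB, time = 4 s
File in Mb = 1 * 8 = 8 Mb
Throughput = 8 / 4 Mbps
Throughput = 2 Mbps

2


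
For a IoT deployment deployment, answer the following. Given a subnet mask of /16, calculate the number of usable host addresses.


Given: subnet mask /16
Host bits = 32 - 16 = 16
Total addresses = 2^16 = 65536
Usable hosts = 65536 - 2 (network + broadcast) = 65534

65534


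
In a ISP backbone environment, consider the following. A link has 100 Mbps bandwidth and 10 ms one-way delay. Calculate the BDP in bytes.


Given: bandwidth = 100 Mbps, delay = 10 ms
BDP in bits = 100 * 10^6 * 10 / 1000
BDP in bits = 1000000
BDP in bytes = 1000000 / 8 = 125000

125000


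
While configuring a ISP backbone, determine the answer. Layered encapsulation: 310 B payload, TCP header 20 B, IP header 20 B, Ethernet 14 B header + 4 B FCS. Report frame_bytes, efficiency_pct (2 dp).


TCP segment = 310 + 20 = 330 B
IP packet = 330 + 20 = 350 B
Ethernet frame = 350 + 14 + 4 = 368 B
Efficiency = app / frame = 310 / 368 = 0.842391 = 84.2391% -> 84.24% (2 dp)

368, 84.24


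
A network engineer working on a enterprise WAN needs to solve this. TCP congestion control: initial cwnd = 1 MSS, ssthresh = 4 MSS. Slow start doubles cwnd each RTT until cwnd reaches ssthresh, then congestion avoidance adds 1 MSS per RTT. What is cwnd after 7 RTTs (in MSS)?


RTT 0: cwnd = 1 MSS (initial)
RTT 1: cwnd = 2 MSS (slow start, doubled)
RTT 2: cwnd = 4 MSS (slow start, doubled)
RTT 3: cwnd = 5 MSS (congestion avoidance, +1)
RTT 4: cwnd = 6 MSS (congestion avoidance, +1)
RTT 5: cwnd = 7 MSS (congestion avoidance, +1)
RTT 6: cwnd = 8 MSS (congestion avoidance, +1)
RTT 7: cwnd = 9 MSS (congestion avoidance, +1)

9


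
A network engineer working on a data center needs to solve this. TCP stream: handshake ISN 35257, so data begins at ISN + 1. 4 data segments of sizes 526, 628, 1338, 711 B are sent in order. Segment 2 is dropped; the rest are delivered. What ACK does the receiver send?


SYN uses sequence number 35257; first data byte = ISN + 1 = 35258.
Segment 1: SEQ = 35258, len = 526 B, covers [35258, 35783]
Segment 2: SEQ = 35784, len = 628 B, covers [35784, 36411] [LOST]
Segment 3: SEQ = 36412, len = 1338 B, covers [36412, 37749]
Segment 4: SEQ = 37750, len = 711 B, covers [37750, 38460]
In-order data received: bytes [35258, 35783] (segments 1..1).
Segment 2 missing -> gap begins at byte 35784; later segments buffered out of order.
Cumulative ACK = next expected in-order byte = 35258 + 526 = 35784

35784


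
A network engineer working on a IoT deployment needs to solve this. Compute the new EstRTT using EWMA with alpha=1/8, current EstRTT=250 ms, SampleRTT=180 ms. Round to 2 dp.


Given: EstRTT = 250 ms, SampleRTT = 180 ms, alpha = 1/8
New EstRTT = (1 - alpha) * EstRTT + alpha * SampleRTT
(7/8) * 250 = 218.75
(1/8) * 180 = 22.5
New EstRTT = 218.75 + 22.5 = 241.25 ms -> 241.25 ms (2 dp)

241.25


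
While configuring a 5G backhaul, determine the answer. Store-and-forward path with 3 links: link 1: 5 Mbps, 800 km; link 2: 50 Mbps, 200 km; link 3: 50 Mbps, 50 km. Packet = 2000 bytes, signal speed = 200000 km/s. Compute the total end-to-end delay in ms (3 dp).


Packet = 2000 bytes = 16000 bits. Store-and-forward: sum (t_trans + t_prop) per link.
Link 1: t_trans = 16000/(5*10^6) s = 3.2000 ms; t_prop = 800/200000 s = 4.0000 ms; subtotal = 7.2000 ms
Link 2: t_trans = 16000/(50*10^6) s = 0.3200 ms; t_prop = 200/200000 s = 1.0000 ms; subtotal = 1.3200 ms
Link 3: t_trans = 16000/(50*10^6) s = 0.3200 ms; t_prop = 50/200000 s = 0.2500 ms; subtotal = 0.5700 ms
End-to-end = 7.2000 + 1.3200 + 0.5700 = 9.0900 ms -> 9.090 ms (3 dp)

9.090


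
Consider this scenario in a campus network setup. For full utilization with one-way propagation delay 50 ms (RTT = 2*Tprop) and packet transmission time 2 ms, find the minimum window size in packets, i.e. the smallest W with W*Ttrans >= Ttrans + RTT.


Given: Ttrans = 2 ms, RTT = 100 ms (= 2 * Tprop, Tprop = 50 ms)
Time until first ACK returns = Ttrans + RTT = 2 + 100 = 102 ms
Need W * Ttrans >= Ttrans + RTT  ->  W >= (Ttrans + RTT) / Ttrans
(Ttrans + RTT) / Ttrans = 102 / 2 = 51
W_min = ceil(51) = 51

51


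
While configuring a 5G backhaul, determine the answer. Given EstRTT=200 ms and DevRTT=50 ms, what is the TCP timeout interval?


Given: EstRTT = 200 ms, DevRTT = 50 ms
Timeout = EstRTT + 4 * DevRTT
4 * DevRTT = 4 * 50 = 200
Timeout = 200 + 200 = 400 ms

400


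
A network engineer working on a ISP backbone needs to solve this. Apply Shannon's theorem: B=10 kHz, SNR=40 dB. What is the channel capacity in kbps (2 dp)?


Given: B = 10 kHz, SNR = 40 dB
SNR linear = 10^(40/10) = 10000
1 + SNR = 10001
log2(10001) = 13.2878566418
C = 10 * 1000 * 13.2878566418 = 132878.5664 bps
C = 132.878566 kbps -> 132.88 kbps (2 dp)

132.88


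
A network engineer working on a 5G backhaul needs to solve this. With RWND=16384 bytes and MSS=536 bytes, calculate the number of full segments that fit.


Given: RWND = 16384 bytes, MSS = 536 bytes
Full segments = floor(RWND / MSS)
Full segments = floor(16384 / 536)
Full segments = floor(30.5672) = 30

30


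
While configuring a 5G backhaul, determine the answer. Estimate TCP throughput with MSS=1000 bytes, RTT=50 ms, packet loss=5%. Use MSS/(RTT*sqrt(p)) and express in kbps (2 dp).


Given: MSS = 1000 bytes, RTT = 50 ms, loss = 5%
RTT in seconds = 50 / 1000 = 0.05
Loss rate = 5% = 0.05
sqrt(loss) = sqrt(0.05) = 0.223606797750
Throughput (bytes/s) = 1000 / (0.05 * 0.223606797750) = 89442.7191
Throughput (kbps) = 89442.7191 * 8 / 1000 = 715.541753 -> 715.54 kbps (2 dp)

715.54


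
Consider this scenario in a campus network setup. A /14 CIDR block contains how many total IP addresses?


Given: CIDR prefix /14
Host bits = 32 - 14 = 18
Total addresses = 2^18 = 262144

262144


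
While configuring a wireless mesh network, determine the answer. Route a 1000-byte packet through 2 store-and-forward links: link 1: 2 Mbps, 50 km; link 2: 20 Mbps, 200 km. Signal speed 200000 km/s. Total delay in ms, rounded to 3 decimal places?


Packet = 1000 bytes = 8000 bits. Store-and-forward: sum (t_trans + t_prop) per link.
Link 1: t_trans = 8000/(2*10^6) s = 4.0000 ms; t_prop = 50/200000 s = 0.2500 ms; subtotal = 4.2500 ms
Link 2: t_trans = 8000/(20*10^6) s = 0.4000 ms; t_prop = 200/200000 s = 1.0000 ms; subtotal = 1.4000 ms
End-to-end = 4.2500 + 1.4000 = 5.6500 ms -> 5.650 ms (3 dp)

5.650


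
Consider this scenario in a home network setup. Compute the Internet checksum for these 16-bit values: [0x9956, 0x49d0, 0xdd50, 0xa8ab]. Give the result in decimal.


Given words: [0x9956, 0x49d0, 0xdd50, 0xa8ab]
Step 1: Sum all words
Raw sum = 39254 + 18896 + 56656 + 43179 = 157985
Step 2: Fold carry: (26913 + 2) = 26915
One's complement = ~26915 & 0xFFFF = 38620

38620


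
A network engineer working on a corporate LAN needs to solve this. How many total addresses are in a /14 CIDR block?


Given: CIDR prefix /14
Host bits = 32 - 14 = 18
Total addresses = 2^18 = 262144

262144


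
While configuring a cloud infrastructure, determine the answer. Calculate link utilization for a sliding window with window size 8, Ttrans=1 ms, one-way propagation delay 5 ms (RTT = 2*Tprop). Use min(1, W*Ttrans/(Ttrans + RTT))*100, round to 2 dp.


Given: W = 8, Ttrans = 1 ms, RTT = 10 ms (= 2 * Tprop, Tprop = 5 ms)
Cycle time = Ttrans + RTT = 1 + 10 = 11 ms (first packet sent until its ACK returns)
W * Ttrans = 8 * 1 = 8 ms of sending per cycle
W * Ttrans / (Ttrans + RTT) = 8 / 11 = 0.727273
U = min(1, 0.727273) = 0.727273
U% = 72.73%

72.73


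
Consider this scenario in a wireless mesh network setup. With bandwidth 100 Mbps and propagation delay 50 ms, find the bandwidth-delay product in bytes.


Given: bandwidth = 100 Mbps, delay = 50 ms
BDP in bits = 100 * 10^6 * 50 / 1000
BDP in bits = 5000000
BDP in bytes = 5000000 / 8 = 625000

625000


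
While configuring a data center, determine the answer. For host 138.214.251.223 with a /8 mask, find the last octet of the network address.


Given: IP = 138.214.251.223, prefix = /8
Subnet mask = 255.0.0.0
Last octet of IP: 223
Last octet of mask: 0
Network last octet = 223 AND 0 = 0

0


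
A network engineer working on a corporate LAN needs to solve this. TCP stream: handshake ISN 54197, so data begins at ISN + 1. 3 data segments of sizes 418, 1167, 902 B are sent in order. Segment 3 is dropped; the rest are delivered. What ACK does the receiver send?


SYN uses sequence number 54197; first data byte = ISN + 1 = 54198.
Segment 1: SEQ = 54198, len = 418 B, covers [54198, 54615]
Segment 2: SEQ = 54616, len = 1167 B, covers [54616, 55782]
Segment 3: SEQ = 55783, len = 902 B, covers [55783, 56684] [LOST]
In-order data received: bytes [54198, 55782] (segments 1..2).
Segment 3 missing -> gap begins at byte 55783.
Cumulative ACK = next expected in-order byte = 54198 + 418 + 1167 = 55783

55783


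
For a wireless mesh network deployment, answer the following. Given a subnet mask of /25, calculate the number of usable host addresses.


Given: subnet mask /25
Host bits = 32 - 25 = 7
Total addresses = 2^7 = 128
Usable hosts = 128 - 2 (network + broadcast) = 126

126


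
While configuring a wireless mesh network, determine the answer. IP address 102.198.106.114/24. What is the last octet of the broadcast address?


Given: IP = 102.198.106.114, prefix = /24
Host bits = 32 - 24 = 8
Network last octet = 114 AND mask = 0
Host part size = 2^8 - 1 = 255
Broadcast last octet = 0 OR 255 = 255

255


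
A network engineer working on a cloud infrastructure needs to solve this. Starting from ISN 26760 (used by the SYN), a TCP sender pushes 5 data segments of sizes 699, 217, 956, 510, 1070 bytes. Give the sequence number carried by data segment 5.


The SYN occupies sequence number ISN = 26760, so the first data byte is ISN + 1 = 26761.
SEQ of data segment i = (ISN + 1) + sum of payload sizes of segments 1..i-1.
Segment 1: SEQ = 26761, payload = 699 bytes
Segment 2: SEQ = 27460, payload = 217 bytes
Segment 3: SEQ = 27677, payload = 956 bytes
Segment 4: SEQ = 28633, payload = 510 bytes
Segment 5: SEQ = 29143, payload = 1070 bytes
SEQ of segment 5 = 26761 + 699 + 217 + 956 + 510 = 29143

29143


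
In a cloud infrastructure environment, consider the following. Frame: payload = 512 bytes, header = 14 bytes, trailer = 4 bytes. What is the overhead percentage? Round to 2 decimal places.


Given: payload = 512 B, header = 14 B, trailer = 4 B
Overhead bytes = header + trailer = 14 + 4 = 18
Total frame = payload + overhead = 512 + 18 = 530
Overhead % = 18 / 530 * 100 = 3.3962% -> 3.40% (2 dp)

3.40


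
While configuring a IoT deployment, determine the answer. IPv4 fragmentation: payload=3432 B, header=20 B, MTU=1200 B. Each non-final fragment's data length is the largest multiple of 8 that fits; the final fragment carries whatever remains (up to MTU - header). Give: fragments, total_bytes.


Max data per non-final fragment = floor((MTU - header)/8)*8 = floor((1200 - 20)/8)*8 = floor(1180/8)*8 = 1176 B
Final fragment needs no 8-byte alignment: it can carry up to MTU - header = 1180 B
Non-final fragments needed = ceil((payload - 1180) / 1176) = ceil(2252/1176) = ceil(1.9150) = 2
Number of fragments = 2 + 1 = 3
Fragment sizes (data): 2 * 1176 B + 1080 B (last, 1080 <= 1180 OK)
Total bytes sent = payload + n_frags * header = 3432 + 3*20 = 3432 + 60 = 3492 B

3, 3492


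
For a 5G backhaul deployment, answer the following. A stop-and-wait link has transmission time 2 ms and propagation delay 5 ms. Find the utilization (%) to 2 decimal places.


Given: Ttrans = 2 ms, Tprop = 5 ms
RTT = 2 * Tprop = 2 * 5 = 10 ms
U = Ttrans / (Ttrans + RTT)
U = 2 / (2 + 10)
U = 2 / 12 = 0.166667
U% = 16.67%

16.67


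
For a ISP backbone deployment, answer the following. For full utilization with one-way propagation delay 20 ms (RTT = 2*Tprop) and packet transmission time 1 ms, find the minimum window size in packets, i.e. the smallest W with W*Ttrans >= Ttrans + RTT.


Given: Ttrans = 1 ms, RTT = 40 ms (= 2 * Tprop, Tprop = 20 ms)
Time until first ACK returns = Ttrans + RTT = 1 + 40 = 41 ms
Need W * Ttrans >= Ttrans + RTT  ->  W >= (Ttrans + RTT) / Ttrans
(Ttrans + RTT) / Ttrans = 41 / 1 = 41
W_min = ceil(41) = 41

41


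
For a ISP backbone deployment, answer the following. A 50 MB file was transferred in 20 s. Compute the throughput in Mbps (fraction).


Given: file = 50 MB, time = 20 s
File in Mb = 50 * 8 = 400 Mb
Throughput = 400 / 20 Mbps
Throughput = 20 Mbps

20


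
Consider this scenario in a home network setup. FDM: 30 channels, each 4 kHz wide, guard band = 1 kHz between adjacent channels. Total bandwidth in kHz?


Given: 30 channels, 4 kHz each, guard = 1 kHz
Channel bandwidth = 30 * 4 = 120 kHz
Guard bands = 29 gaps * 1 kHz = 29 kHz
Total = 120 + 29 = 149 kHz

149


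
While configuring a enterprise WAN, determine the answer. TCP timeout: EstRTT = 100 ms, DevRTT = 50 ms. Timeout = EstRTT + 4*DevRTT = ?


Given: EstRTT = 100 ms, DevRTT = 50 ms
Timeout = EstRTT + 4 * DevRTT
4 * DevRTT = 4 * 50 = 200
Timeout = 100 + 200 = 300 ms

300


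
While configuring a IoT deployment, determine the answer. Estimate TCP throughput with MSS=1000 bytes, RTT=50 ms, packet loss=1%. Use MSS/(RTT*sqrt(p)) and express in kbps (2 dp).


Given: MSS = 1000 bytes, RTT = 50 ms, loss = 1%
RTT in seconds = 50 / 1000 = 0.05
Loss rate = 1% = 0.01
sqrt(loss) = sqrt(0.01) = 0.1
Throughput (bytes/s) = 1000 / (0.05 * 0.1) = 200000.0000
Throughput (kbps) = 200000.0000 * 8 / 1000 = 1600.000000 -> 1600.00 kbps (2 dp)

1600.00


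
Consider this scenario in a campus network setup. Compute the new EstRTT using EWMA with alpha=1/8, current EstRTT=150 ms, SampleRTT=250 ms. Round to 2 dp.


Given: EstRTT = 150 ms, SampleRTT = 250 ms, alpha = 1/8
New EstRTT = (1 - alpha) * EstRTT + alpha * SampleRTT
(7/8) * 150 = 131.25
(1/8) * 250 = 31.25
New EstRTT = 131.25 + 31.25 = 162.5 ms -> 162.50 ms (2 dp)

162.50


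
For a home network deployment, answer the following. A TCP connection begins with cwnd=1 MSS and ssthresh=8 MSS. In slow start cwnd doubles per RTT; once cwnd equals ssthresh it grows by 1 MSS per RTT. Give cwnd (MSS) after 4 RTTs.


RTT 0: cwnd = 1 MSS (initial)
RTT 1: cwnd = 2 MSS (slow start, doubled)
RTT 2: cwnd = 4 MSS (slow start, doubled)
RTT 3: cwnd = 8 MSS (slow start, doubled)
RTT 4: cwnd = 9 MSS (congestion avoidance, +1)

9


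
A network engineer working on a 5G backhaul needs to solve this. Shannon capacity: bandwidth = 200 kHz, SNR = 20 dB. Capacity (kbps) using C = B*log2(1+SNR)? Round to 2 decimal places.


Given: B = 200 kHz, SNR = 20 dB
SNR linear = 10^(20/10) = 100
1 + SNR = 101
log2(101) = 6.6582114828
C = 200 * 1000 * 6.6582114828 = 1331642.2966 bps
C = 1331.642297 kbps -> 1331.64 kbps (2 dp)

1331.64


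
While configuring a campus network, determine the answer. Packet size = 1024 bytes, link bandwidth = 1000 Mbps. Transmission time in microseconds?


Given: packet = 1024 bytes, bandwidth = 1000 Mbps
Packet in bits = 1024 * 8 = 8192 bits
Bandwidth = 1000 * 10^6 = 1000000000 bps
Time = 8192 / 1000000000 seconds
Time in us = 8192 * 10^6 / 1000000000 = 8.192

8.192
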